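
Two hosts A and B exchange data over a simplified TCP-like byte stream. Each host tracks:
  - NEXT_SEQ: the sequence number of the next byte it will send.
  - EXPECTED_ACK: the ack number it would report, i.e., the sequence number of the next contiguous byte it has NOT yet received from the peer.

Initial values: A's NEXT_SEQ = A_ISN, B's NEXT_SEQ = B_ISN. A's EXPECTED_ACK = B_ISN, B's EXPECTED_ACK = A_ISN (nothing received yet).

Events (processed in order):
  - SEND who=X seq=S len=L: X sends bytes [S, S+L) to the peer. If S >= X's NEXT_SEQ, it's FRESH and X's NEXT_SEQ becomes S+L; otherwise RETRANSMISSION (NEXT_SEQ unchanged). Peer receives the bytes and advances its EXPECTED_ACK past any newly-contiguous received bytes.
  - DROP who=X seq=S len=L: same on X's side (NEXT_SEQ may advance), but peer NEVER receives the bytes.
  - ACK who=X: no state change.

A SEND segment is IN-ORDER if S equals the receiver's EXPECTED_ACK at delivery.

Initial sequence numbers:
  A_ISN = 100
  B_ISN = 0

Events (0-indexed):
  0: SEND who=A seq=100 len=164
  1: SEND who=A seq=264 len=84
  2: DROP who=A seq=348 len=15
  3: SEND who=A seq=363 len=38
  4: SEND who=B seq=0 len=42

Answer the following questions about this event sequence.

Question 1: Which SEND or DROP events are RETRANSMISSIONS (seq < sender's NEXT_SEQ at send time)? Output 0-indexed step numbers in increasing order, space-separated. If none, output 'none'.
Answer: none

Derivation:
Step 0: SEND seq=100 -> fresh
Step 1: SEND seq=264 -> fresh
Step 2: DROP seq=348 -> fresh
Step 3: SEND seq=363 -> fresh
Step 4: SEND seq=0 -> fresh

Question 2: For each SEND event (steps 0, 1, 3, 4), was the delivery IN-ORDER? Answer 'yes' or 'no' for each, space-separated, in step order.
Step 0: SEND seq=100 -> in-order
Step 1: SEND seq=264 -> in-order
Step 3: SEND seq=363 -> out-of-order
Step 4: SEND seq=0 -> in-order

Answer: yes yes no yes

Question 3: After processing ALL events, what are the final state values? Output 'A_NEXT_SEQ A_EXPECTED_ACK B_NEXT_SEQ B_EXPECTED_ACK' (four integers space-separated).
After event 0: A_seq=264 A_ack=0 B_seq=0 B_ack=264
After event 1: A_seq=348 A_ack=0 B_seq=0 B_ack=348
After event 2: A_seq=363 A_ack=0 B_seq=0 B_ack=348
After event 3: A_seq=401 A_ack=0 B_seq=0 B_ack=348
After event 4: A_seq=401 A_ack=42 B_seq=42 B_ack=348

Answer: 401 42 42 348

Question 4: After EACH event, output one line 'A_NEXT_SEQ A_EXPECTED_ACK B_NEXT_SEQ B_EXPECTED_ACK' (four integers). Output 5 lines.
264 0 0 264
348 0 0 348
363 0 0 348
401 0 0 348
401 42 42 348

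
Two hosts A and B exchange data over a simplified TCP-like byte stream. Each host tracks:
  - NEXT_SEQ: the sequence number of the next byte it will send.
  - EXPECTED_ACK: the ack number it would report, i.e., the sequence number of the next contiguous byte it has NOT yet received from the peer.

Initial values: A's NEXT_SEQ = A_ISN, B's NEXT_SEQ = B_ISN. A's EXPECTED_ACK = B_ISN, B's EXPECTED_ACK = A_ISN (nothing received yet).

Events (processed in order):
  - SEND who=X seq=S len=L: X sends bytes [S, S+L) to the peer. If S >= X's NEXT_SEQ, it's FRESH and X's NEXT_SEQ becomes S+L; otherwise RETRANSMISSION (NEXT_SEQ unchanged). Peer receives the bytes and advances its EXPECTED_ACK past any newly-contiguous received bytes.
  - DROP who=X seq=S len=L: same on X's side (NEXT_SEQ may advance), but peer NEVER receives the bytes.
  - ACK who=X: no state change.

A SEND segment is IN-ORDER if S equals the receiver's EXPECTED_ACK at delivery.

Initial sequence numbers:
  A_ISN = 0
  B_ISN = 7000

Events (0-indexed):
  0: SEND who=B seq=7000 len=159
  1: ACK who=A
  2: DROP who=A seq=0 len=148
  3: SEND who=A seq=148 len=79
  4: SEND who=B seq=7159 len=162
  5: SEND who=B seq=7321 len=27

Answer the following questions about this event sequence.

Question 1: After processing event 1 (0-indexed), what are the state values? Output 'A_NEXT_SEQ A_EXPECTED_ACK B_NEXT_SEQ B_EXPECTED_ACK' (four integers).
After event 0: A_seq=0 A_ack=7159 B_seq=7159 B_ack=0
After event 1: A_seq=0 A_ack=7159 B_seq=7159 B_ack=0

0 7159 7159 0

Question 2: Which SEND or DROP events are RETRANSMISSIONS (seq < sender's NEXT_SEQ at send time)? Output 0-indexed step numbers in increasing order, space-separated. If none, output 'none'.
Answer: none

Derivation:
Step 0: SEND seq=7000 -> fresh
Step 2: DROP seq=0 -> fresh
Step 3: SEND seq=148 -> fresh
Step 4: SEND seq=7159 -> fresh
Step 5: SEND seq=7321 -> fresh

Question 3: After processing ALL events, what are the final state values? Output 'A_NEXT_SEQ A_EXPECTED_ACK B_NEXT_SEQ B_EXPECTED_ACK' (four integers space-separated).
After event 0: A_seq=0 A_ack=7159 B_seq=7159 B_ack=0
After event 1: A_seq=0 A_ack=7159 B_seq=7159 B_ack=0
After event 2: A_seq=148 A_ack=7159 B_seq=7159 B_ack=0
After event 3: A_seq=227 A_ack=7159 B_seq=7159 B_ack=0
After event 4: A_seq=227 A_ack=7321 B_seq=7321 B_ack=0
After event 5: A_seq=227 A_ack=7348 B_seq=7348 B_ack=0

Answer: 227 7348 7348 0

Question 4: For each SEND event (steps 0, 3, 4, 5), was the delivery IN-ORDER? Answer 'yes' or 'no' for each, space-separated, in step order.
Answer: yes no yes yes

Derivation:
Step 0: SEND seq=7000 -> in-order
Step 3: SEND seq=148 -> out-of-order
Step 4: SEND seq=7159 -> in-order
Step 5: SEND seq=7321 -> in-order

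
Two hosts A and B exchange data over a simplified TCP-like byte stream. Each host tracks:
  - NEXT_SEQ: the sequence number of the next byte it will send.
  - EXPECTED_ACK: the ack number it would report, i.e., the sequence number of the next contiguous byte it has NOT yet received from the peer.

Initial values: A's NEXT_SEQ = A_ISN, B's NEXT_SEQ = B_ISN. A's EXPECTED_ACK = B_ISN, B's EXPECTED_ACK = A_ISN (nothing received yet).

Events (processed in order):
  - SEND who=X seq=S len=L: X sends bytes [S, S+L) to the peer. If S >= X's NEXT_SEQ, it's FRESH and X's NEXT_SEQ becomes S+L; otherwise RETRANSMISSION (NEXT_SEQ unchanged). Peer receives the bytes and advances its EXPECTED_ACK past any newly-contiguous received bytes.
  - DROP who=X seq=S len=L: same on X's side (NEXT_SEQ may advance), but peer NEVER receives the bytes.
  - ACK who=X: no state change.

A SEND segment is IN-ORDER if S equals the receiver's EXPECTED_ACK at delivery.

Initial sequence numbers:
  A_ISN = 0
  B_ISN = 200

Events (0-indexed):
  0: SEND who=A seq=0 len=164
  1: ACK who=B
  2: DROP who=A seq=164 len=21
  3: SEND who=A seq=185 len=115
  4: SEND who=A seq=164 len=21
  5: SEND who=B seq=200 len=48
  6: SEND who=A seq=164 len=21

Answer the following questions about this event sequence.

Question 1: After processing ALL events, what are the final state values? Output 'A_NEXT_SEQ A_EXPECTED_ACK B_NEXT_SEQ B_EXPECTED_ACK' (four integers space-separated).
After event 0: A_seq=164 A_ack=200 B_seq=200 B_ack=164
After event 1: A_seq=164 A_ack=200 B_seq=200 B_ack=164
After event 2: A_seq=185 A_ack=200 B_seq=200 B_ack=164
After event 3: A_seq=300 A_ack=200 B_seq=200 B_ack=164
After event 4: A_seq=300 A_ack=200 B_seq=200 B_ack=300
After event 5: A_seq=300 A_ack=248 B_seq=248 B_ack=300
After event 6: A_seq=300 A_ack=248 B_seq=248 B_ack=300

Answer: 300 248 248 300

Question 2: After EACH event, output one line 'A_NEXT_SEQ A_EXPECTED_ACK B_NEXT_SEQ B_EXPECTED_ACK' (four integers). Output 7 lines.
164 200 200 164
164 200 200 164
185 200 200 164
300 200 200 164
300 200 200 300
300 248 248 300
300 248 248 300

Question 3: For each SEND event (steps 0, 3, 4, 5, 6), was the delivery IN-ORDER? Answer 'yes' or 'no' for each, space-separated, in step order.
Step 0: SEND seq=0 -> in-order
Step 3: SEND seq=185 -> out-of-order
Step 4: SEND seq=164 -> in-order
Step 5: SEND seq=200 -> in-order
Step 6: SEND seq=164 -> out-of-order

Answer: yes no yes yes no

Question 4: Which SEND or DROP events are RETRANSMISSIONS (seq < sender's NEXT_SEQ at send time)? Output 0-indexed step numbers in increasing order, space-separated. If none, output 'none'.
Step 0: SEND seq=0 -> fresh
Step 2: DROP seq=164 -> fresh
Step 3: SEND seq=185 -> fresh
Step 4: SEND seq=164 -> retransmit
Step 5: SEND seq=200 -> fresh
Step 6: SEND seq=164 -> retransmit

Answer: 4 6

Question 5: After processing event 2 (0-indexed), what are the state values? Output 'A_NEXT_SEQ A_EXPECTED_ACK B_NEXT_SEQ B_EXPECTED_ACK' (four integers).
After event 0: A_seq=164 A_ack=200 B_seq=200 B_ack=164
After event 1: A_seq=164 A_ack=200 B_seq=200 B_ack=164
After event 2: A_seq=185 A_ack=200 B_seq=200 B_ack=164

185 200 200 164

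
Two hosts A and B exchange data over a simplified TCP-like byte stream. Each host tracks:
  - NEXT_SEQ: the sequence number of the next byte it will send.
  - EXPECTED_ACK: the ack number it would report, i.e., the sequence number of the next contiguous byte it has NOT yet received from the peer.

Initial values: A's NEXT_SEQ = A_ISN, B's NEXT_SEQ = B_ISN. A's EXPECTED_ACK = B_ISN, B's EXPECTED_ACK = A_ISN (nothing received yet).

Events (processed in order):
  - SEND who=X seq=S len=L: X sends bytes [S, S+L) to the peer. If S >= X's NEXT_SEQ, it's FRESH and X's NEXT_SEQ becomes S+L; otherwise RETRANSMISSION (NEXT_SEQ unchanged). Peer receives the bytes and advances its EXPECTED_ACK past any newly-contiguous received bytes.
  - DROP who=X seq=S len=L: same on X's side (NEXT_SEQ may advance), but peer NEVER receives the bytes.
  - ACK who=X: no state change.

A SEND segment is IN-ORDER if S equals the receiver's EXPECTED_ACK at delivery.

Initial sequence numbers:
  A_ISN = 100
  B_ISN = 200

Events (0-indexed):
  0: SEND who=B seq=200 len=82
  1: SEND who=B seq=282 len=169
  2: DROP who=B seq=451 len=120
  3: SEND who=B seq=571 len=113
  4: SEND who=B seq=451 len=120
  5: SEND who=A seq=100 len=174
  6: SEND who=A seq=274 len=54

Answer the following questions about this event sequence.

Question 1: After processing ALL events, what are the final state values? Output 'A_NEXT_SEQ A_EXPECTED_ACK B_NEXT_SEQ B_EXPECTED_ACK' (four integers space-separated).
After event 0: A_seq=100 A_ack=282 B_seq=282 B_ack=100
After event 1: A_seq=100 A_ack=451 B_seq=451 B_ack=100
After event 2: A_seq=100 A_ack=451 B_seq=571 B_ack=100
After event 3: A_seq=100 A_ack=451 B_seq=684 B_ack=100
After event 4: A_seq=100 A_ack=684 B_seq=684 B_ack=100
After event 5: A_seq=274 A_ack=684 B_seq=684 B_ack=274
After event 6: A_seq=328 A_ack=684 B_seq=684 B_ack=328

Answer: 328 684 684 328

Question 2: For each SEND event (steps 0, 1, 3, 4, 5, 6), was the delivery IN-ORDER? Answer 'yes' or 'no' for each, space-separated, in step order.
Step 0: SEND seq=200 -> in-order
Step 1: SEND seq=282 -> in-order
Step 3: SEND seq=571 -> out-of-order
Step 4: SEND seq=451 -> in-order
Step 5: SEND seq=100 -> in-order
Step 6: SEND seq=274 -> in-order

Answer: yes yes no yes yes yes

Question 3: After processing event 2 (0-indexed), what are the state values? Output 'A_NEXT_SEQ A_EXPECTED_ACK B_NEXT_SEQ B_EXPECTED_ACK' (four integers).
After event 0: A_seq=100 A_ack=282 B_seq=282 B_ack=100
After event 1: A_seq=100 A_ack=451 B_seq=451 B_ack=100
After event 2: A_seq=100 A_ack=451 B_seq=571 B_ack=100

100 451 571 100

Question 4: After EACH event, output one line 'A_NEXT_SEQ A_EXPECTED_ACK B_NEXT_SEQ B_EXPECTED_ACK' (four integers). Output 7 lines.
100 282 282 100
100 451 451 100
100 451 571 100
100 451 684 100
100 684 684 100
274 684 684 274
328 684 684 328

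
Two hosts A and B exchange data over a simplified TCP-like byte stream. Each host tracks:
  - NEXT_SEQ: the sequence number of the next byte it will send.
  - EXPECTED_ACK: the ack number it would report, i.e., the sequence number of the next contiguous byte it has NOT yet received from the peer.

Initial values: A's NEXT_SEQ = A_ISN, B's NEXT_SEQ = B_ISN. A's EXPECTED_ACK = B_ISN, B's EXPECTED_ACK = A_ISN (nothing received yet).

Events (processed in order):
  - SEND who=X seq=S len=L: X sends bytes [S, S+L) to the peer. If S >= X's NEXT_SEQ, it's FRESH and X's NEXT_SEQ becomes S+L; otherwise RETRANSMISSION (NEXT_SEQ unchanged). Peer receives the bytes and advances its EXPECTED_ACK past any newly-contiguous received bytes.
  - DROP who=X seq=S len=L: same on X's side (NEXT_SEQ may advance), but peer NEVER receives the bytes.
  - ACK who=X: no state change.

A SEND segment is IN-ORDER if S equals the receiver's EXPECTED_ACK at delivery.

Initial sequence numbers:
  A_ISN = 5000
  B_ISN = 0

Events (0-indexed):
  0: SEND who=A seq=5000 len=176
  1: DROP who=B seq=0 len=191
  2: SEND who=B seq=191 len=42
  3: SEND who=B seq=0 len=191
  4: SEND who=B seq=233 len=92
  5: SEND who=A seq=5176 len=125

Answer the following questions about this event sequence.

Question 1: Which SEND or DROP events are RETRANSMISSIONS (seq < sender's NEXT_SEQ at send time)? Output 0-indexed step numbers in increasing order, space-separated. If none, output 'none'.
Answer: 3

Derivation:
Step 0: SEND seq=5000 -> fresh
Step 1: DROP seq=0 -> fresh
Step 2: SEND seq=191 -> fresh
Step 3: SEND seq=0 -> retransmit
Step 4: SEND seq=233 -> fresh
Step 5: SEND seq=5176 -> fresh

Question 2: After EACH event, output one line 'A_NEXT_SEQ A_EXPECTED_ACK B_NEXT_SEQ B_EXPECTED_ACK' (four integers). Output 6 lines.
5176 0 0 5176
5176 0 191 5176
5176 0 233 5176
5176 233 233 5176
5176 325 325 5176
5301 325 325 5301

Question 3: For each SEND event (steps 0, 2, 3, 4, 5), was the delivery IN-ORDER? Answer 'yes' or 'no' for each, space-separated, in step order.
Step 0: SEND seq=5000 -> in-order
Step 2: SEND seq=191 -> out-of-order
Step 3: SEND seq=0 -> in-order
Step 4: SEND seq=233 -> in-order
Step 5: SEND seq=5176 -> in-order

Answer: yes no yes yes yes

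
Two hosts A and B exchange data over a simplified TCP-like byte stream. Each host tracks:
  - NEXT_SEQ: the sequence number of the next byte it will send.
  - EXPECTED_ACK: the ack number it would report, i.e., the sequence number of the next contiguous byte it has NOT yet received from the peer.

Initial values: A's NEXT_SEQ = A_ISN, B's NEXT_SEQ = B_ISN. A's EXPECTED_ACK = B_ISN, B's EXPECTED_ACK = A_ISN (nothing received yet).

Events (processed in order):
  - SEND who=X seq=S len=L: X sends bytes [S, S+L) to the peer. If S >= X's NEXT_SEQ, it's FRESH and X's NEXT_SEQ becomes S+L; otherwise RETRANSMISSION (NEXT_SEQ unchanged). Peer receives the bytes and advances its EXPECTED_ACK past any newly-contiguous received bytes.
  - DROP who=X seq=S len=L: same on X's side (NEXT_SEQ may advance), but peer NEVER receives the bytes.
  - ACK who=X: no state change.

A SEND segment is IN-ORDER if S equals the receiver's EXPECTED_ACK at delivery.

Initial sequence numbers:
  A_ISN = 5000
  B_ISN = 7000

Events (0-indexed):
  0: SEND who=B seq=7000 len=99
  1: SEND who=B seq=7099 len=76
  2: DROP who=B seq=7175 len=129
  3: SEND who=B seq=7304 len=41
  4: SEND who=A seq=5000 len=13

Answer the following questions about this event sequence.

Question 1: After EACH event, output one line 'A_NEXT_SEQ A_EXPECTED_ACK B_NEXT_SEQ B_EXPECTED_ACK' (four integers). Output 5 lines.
5000 7099 7099 5000
5000 7175 7175 5000
5000 7175 7304 5000
5000 7175 7345 5000
5013 7175 7345 5013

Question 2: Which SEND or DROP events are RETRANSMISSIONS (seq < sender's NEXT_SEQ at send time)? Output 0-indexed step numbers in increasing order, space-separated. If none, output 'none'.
Step 0: SEND seq=7000 -> fresh
Step 1: SEND seq=7099 -> fresh
Step 2: DROP seq=7175 -> fresh
Step 3: SEND seq=7304 -> fresh
Step 4: SEND seq=5000 -> fresh

Answer: none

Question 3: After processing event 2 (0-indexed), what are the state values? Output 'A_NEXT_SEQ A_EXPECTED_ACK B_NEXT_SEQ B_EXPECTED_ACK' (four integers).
After event 0: A_seq=5000 A_ack=7099 B_seq=7099 B_ack=5000
After event 1: A_seq=5000 A_ack=7175 B_seq=7175 B_ack=5000
After event 2: A_seq=5000 A_ack=7175 B_seq=7304 B_ack=5000

5000 7175 7304 5000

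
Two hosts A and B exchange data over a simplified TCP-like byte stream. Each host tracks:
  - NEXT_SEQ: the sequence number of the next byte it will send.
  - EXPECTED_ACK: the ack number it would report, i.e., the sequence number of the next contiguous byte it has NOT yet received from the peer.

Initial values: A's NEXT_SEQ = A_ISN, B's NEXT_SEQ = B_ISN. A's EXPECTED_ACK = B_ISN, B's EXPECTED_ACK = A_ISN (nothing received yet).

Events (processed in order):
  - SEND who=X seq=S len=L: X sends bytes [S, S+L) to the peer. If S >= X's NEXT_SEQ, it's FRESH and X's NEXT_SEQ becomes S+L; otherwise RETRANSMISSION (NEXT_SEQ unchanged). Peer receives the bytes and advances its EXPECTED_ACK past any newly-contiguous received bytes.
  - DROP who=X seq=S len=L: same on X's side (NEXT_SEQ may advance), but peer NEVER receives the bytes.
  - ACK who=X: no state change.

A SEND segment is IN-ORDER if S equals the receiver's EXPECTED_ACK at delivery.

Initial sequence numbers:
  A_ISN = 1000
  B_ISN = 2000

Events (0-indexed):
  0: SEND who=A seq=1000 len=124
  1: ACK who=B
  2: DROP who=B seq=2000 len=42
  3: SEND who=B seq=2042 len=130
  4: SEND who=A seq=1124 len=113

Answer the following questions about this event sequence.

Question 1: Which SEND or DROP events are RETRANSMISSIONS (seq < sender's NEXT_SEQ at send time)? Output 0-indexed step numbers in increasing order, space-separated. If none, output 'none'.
Answer: none

Derivation:
Step 0: SEND seq=1000 -> fresh
Step 2: DROP seq=2000 -> fresh
Step 3: SEND seq=2042 -> fresh
Step 4: SEND seq=1124 -> fresh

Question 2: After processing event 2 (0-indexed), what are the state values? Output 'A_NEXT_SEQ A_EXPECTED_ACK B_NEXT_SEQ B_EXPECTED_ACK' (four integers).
After event 0: A_seq=1124 A_ack=2000 B_seq=2000 B_ack=1124
After event 1: A_seq=1124 A_ack=2000 B_seq=2000 B_ack=1124
After event 2: A_seq=1124 A_ack=2000 B_seq=2042 B_ack=1124

1124 2000 2042 1124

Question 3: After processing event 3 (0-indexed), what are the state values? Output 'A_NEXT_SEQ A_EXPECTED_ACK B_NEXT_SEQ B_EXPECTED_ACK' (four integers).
After event 0: A_seq=1124 A_ack=2000 B_seq=2000 B_ack=1124
After event 1: A_seq=1124 A_ack=2000 B_seq=2000 B_ack=1124
After event 2: A_seq=1124 A_ack=2000 B_seq=2042 B_ack=1124
After event 3: A_seq=1124 A_ack=2000 B_seq=2172 B_ack=1124

1124 2000 2172 1124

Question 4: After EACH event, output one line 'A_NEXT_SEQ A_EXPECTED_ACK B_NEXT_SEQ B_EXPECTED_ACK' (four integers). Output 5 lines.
1124 2000 2000 1124
1124 2000 2000 1124
1124 2000 2042 1124
1124 2000 2172 1124
1237 2000 2172 1237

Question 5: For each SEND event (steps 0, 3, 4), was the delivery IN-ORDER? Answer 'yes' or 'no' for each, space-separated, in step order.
Step 0: SEND seq=1000 -> in-order
Step 3: SEND seq=2042 -> out-of-order
Step 4: SEND seq=1124 -> in-order

Answer: yes no yes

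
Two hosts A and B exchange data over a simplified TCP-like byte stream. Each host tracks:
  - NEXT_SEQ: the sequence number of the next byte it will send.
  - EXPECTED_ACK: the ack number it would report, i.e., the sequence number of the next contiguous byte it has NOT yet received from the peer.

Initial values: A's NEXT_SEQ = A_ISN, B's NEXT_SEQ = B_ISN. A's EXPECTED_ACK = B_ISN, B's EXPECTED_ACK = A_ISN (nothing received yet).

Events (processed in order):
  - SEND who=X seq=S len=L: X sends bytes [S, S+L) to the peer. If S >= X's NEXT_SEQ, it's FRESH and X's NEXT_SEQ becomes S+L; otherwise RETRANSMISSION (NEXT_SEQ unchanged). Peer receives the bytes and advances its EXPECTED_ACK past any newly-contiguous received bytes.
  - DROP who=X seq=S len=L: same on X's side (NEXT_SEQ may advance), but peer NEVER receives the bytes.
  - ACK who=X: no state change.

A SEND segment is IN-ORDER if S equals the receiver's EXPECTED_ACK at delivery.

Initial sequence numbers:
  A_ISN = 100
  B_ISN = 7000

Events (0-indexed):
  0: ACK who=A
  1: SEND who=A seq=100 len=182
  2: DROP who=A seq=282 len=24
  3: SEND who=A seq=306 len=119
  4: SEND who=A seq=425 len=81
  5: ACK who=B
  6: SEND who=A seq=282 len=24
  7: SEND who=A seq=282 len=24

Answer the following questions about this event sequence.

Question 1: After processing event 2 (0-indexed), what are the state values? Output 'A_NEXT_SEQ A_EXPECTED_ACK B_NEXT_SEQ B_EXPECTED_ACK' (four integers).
After event 0: A_seq=100 A_ack=7000 B_seq=7000 B_ack=100
After event 1: A_seq=282 A_ack=7000 B_seq=7000 B_ack=282
After event 2: A_seq=306 A_ack=7000 B_seq=7000 B_ack=282

306 7000 7000 282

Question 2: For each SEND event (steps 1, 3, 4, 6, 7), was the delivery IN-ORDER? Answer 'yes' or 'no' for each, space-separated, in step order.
Step 1: SEND seq=100 -> in-order
Step 3: SEND seq=306 -> out-of-order
Step 4: SEND seq=425 -> out-of-order
Step 6: SEND seq=282 -> in-order
Step 7: SEND seq=282 -> out-of-order

Answer: yes no no yes no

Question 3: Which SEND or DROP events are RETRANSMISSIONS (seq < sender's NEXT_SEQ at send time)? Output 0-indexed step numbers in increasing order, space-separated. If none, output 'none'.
Step 1: SEND seq=100 -> fresh
Step 2: DROP seq=282 -> fresh
Step 3: SEND seq=306 -> fresh
Step 4: SEND seq=425 -> fresh
Step 6: SEND seq=282 -> retransmit
Step 7: SEND seq=282 -> retransmit

Answer: 6 7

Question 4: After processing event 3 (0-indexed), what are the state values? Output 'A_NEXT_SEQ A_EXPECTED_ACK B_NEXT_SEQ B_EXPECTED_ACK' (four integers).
After event 0: A_seq=100 A_ack=7000 B_seq=7000 B_ack=100
After event 1: A_seq=282 A_ack=7000 B_seq=7000 B_ack=282
After event 2: A_seq=306 A_ack=7000 B_seq=7000 B_ack=282
After event 3: A_seq=425 A_ack=7000 B_seq=7000 B_ack=282

425 7000 7000 282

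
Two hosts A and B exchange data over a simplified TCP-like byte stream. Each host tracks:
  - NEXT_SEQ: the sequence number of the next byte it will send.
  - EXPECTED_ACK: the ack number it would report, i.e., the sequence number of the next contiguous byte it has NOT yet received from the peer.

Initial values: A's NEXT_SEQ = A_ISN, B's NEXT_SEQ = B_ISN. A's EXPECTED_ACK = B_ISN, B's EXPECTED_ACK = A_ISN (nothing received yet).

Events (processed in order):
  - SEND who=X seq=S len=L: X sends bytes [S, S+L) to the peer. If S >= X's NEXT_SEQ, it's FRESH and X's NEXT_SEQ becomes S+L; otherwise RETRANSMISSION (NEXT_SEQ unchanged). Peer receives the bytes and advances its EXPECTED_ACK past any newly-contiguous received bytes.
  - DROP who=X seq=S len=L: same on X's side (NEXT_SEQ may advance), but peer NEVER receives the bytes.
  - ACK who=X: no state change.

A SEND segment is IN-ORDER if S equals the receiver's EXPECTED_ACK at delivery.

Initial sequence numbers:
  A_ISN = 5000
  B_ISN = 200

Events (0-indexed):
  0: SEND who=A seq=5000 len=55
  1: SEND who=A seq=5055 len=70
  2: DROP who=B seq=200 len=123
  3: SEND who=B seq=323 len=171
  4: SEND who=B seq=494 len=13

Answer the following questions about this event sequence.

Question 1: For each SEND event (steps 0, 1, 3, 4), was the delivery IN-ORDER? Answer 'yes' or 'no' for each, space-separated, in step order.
Step 0: SEND seq=5000 -> in-order
Step 1: SEND seq=5055 -> in-order
Step 3: SEND seq=323 -> out-of-order
Step 4: SEND seq=494 -> out-of-order

Answer: yes yes no no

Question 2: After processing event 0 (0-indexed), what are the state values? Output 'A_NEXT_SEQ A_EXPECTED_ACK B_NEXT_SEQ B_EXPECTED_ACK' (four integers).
After event 0: A_seq=5055 A_ack=200 B_seq=200 B_ack=5055

5055 200 200 5055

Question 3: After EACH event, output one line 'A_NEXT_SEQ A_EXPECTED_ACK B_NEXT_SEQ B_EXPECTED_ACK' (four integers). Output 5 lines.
5055 200 200 5055
5125 200 200 5125
5125 200 323 5125
5125 200 494 5125
5125 200 507 5125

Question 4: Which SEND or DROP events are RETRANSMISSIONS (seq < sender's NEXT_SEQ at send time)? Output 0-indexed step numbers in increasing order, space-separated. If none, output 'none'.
Answer: none

Derivation:
Step 0: SEND seq=5000 -> fresh
Step 1: SEND seq=5055 -> fresh
Step 2: DROP seq=200 -> fresh
Step 3: SEND seq=323 -> fresh
Step 4: SEND seq=494 -> fresh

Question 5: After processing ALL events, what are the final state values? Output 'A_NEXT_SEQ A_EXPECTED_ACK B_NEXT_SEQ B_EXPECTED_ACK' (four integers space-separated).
After event 0: A_seq=5055 A_ack=200 B_seq=200 B_ack=5055
After event 1: A_seq=5125 A_ack=200 B_seq=200 B_ack=5125
After event 2: A_seq=5125 A_ack=200 B_seq=323 B_ack=5125
After event 3: A_seq=5125 A_ack=200 B_seq=494 B_ack=5125
After event 4: A_seq=5125 A_ack=200 B_seq=507 B_ack=5125

Answer: 5125 200 507 5125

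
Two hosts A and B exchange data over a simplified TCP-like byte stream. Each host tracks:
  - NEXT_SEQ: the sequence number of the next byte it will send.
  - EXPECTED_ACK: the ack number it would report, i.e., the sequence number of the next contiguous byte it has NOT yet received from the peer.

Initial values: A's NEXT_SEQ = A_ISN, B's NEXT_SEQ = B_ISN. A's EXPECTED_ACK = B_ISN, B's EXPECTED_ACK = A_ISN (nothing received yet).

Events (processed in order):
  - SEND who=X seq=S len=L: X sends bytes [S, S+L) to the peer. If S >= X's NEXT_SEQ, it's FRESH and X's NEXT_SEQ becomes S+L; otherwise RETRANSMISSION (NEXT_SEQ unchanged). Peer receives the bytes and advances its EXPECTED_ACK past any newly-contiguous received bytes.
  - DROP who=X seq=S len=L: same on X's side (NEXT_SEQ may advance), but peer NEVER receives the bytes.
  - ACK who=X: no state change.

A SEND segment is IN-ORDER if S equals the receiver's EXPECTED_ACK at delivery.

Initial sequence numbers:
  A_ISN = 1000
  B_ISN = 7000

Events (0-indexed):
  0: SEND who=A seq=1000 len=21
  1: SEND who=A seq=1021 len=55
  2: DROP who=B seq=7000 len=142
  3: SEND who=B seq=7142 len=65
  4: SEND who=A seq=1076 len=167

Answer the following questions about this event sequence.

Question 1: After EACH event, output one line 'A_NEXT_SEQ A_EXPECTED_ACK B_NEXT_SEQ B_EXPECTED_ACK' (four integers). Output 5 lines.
1021 7000 7000 1021
1076 7000 7000 1076
1076 7000 7142 1076
1076 7000 7207 1076
1243 7000 7207 1243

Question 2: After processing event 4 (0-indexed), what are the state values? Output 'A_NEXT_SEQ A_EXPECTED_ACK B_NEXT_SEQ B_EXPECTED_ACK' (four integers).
After event 0: A_seq=1021 A_ack=7000 B_seq=7000 B_ack=1021
After event 1: A_seq=1076 A_ack=7000 B_seq=7000 B_ack=1076
After event 2: A_seq=1076 A_ack=7000 B_seq=7142 B_ack=1076
After event 3: A_seq=1076 A_ack=7000 B_seq=7207 B_ack=1076
After event 4: A_seq=1243 A_ack=7000 B_seq=7207 B_ack=1243

1243 7000 7207 1243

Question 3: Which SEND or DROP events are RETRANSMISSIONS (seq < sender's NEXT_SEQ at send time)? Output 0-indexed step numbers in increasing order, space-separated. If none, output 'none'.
Answer: none

Derivation:
Step 0: SEND seq=1000 -> fresh
Step 1: SEND seq=1021 -> fresh
Step 2: DROP seq=7000 -> fresh
Step 3: SEND seq=7142 -> fresh
Step 4: SEND seq=1076 -> fresh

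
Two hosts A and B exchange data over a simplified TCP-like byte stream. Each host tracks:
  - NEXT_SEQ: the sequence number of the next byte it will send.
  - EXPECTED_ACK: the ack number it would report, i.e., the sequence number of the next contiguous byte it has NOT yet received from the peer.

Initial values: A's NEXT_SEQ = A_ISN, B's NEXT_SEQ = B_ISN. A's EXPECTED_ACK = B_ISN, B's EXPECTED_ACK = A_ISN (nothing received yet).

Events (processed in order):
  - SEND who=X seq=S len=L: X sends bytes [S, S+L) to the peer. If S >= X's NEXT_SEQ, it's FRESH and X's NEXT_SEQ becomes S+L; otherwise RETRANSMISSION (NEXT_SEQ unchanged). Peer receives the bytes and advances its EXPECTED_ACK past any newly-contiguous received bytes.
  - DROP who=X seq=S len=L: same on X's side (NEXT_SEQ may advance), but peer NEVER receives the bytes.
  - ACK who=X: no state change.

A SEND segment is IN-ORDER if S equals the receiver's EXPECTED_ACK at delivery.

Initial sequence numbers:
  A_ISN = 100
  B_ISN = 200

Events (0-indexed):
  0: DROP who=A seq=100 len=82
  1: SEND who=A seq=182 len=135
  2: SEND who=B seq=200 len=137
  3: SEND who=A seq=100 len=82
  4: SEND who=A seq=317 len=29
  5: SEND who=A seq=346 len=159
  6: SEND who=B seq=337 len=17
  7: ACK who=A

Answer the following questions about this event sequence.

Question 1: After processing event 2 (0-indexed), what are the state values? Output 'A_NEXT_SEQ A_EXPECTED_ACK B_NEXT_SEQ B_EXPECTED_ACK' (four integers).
After event 0: A_seq=182 A_ack=200 B_seq=200 B_ack=100
After event 1: A_seq=317 A_ack=200 B_seq=200 B_ack=100
After event 2: A_seq=317 A_ack=337 B_seq=337 B_ack=100

317 337 337 100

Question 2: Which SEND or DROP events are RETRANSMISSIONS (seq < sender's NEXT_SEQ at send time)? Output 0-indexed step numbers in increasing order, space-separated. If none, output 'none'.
Answer: 3

Derivation:
Step 0: DROP seq=100 -> fresh
Step 1: SEND seq=182 -> fresh
Step 2: SEND seq=200 -> fresh
Step 3: SEND seq=100 -> retransmit
Step 4: SEND seq=317 -> fresh
Step 5: SEND seq=346 -> fresh
Step 6: SEND seq=337 -> fresh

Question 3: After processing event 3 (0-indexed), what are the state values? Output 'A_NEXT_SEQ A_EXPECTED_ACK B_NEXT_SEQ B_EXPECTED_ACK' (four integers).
After event 0: A_seq=182 A_ack=200 B_seq=200 B_ack=100
After event 1: A_seq=317 A_ack=200 B_seq=200 B_ack=100
After event 2: A_seq=317 A_ack=337 B_seq=337 B_ack=100
After event 3: A_seq=317 A_ack=337 B_seq=337 B_ack=317

317 337 337 317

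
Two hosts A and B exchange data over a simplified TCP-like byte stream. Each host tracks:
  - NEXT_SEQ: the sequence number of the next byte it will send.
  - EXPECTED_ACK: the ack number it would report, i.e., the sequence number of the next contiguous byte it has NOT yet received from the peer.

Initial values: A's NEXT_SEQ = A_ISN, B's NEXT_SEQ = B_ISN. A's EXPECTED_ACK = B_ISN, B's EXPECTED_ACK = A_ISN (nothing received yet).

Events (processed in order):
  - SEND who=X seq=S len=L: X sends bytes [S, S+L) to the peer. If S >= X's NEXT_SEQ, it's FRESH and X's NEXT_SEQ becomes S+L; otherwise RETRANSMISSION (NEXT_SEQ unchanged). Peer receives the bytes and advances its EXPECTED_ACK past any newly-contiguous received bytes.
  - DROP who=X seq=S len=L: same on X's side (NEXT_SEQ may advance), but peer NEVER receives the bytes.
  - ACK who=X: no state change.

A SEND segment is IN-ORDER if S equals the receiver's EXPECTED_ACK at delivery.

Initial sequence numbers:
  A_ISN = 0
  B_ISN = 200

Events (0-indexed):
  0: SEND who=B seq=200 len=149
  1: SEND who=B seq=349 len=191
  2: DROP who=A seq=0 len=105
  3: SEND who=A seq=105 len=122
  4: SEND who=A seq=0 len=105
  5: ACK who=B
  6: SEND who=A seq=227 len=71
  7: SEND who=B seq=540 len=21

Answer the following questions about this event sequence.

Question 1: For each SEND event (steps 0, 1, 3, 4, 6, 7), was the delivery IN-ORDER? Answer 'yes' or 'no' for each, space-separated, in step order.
Answer: yes yes no yes yes yes

Derivation:
Step 0: SEND seq=200 -> in-order
Step 1: SEND seq=349 -> in-order
Step 3: SEND seq=105 -> out-of-order
Step 4: SEND seq=0 -> in-order
Step 6: SEND seq=227 -> in-order
Step 7: SEND seq=540 -> in-order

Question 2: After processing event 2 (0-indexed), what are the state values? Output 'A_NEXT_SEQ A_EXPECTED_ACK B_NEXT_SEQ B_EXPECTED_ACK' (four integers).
After event 0: A_seq=0 A_ack=349 B_seq=349 B_ack=0
After event 1: A_seq=0 A_ack=540 B_seq=540 B_ack=0
After event 2: A_seq=105 A_ack=540 B_seq=540 B_ack=0

105 540 540 0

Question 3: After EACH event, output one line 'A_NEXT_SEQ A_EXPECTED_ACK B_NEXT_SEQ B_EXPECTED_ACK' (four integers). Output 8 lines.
0 349 349 0
0 540 540 0
105 540 540 0
227 540 540 0
227 540 540 227
227 540 540 227
298 540 540 298
298 561 561 298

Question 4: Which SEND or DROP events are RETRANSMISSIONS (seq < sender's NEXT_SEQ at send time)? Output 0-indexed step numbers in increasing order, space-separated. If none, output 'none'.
Step 0: SEND seq=200 -> fresh
Step 1: SEND seq=349 -> fresh
Step 2: DROP seq=0 -> fresh
Step 3: SEND seq=105 -> fresh
Step 4: SEND seq=0 -> retransmit
Step 6: SEND seq=227 -> fresh
Step 7: SEND seq=540 -> fresh

Answer: 4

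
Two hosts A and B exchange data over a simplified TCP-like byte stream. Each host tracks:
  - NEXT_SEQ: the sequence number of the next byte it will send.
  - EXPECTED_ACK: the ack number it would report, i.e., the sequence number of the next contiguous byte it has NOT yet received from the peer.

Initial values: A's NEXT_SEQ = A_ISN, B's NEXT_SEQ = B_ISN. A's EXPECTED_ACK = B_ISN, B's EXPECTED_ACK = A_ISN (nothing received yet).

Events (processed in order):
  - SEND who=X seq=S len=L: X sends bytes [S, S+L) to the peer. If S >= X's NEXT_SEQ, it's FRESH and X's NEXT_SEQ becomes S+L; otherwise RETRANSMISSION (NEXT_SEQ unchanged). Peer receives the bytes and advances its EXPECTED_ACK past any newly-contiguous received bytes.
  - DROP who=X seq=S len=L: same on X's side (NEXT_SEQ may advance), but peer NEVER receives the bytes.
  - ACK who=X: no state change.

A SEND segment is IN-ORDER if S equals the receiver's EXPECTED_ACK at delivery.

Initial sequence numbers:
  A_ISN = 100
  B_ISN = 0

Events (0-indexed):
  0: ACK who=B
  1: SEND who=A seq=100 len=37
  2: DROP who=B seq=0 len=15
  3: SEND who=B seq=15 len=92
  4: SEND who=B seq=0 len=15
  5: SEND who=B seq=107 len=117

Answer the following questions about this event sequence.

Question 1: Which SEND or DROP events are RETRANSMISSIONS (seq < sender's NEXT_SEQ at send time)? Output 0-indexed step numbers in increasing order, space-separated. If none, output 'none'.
Step 1: SEND seq=100 -> fresh
Step 2: DROP seq=0 -> fresh
Step 3: SEND seq=15 -> fresh
Step 4: SEND seq=0 -> retransmit
Step 5: SEND seq=107 -> fresh

Answer: 4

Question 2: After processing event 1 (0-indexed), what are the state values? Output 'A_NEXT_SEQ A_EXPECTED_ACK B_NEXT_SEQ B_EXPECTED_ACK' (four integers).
After event 0: A_seq=100 A_ack=0 B_seq=0 B_ack=100
After event 1: A_seq=137 A_ack=0 B_seq=0 B_ack=137

137 0 0 137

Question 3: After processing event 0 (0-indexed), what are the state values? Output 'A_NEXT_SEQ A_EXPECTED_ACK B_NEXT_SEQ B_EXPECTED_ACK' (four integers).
After event 0: A_seq=100 A_ack=0 B_seq=0 B_ack=100

100 0 0 100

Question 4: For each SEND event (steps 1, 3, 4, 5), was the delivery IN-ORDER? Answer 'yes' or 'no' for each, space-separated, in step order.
Step 1: SEND seq=100 -> in-order
Step 3: SEND seq=15 -> out-of-order
Step 4: SEND seq=0 -> in-order
Step 5: SEND seq=107 -> in-order

Answer: yes no yes yes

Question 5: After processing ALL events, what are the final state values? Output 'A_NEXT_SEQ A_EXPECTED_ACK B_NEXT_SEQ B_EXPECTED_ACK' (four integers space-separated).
Answer: 137 224 224 137

Derivation:
After event 0: A_seq=100 A_ack=0 B_seq=0 B_ack=100
After event 1: A_seq=137 A_ack=0 B_seq=0 B_ack=137
After event 2: A_seq=137 A_ack=0 B_seq=15 B_ack=137
After event 3: A_seq=137 A_ack=0 B_seq=107 B_ack=137
After event 4: A_seq=137 A_ack=107 B_seq=107 B_ack=137
After event 5: A_seq=137 A_ack=224 B_seq=224 B_ack=137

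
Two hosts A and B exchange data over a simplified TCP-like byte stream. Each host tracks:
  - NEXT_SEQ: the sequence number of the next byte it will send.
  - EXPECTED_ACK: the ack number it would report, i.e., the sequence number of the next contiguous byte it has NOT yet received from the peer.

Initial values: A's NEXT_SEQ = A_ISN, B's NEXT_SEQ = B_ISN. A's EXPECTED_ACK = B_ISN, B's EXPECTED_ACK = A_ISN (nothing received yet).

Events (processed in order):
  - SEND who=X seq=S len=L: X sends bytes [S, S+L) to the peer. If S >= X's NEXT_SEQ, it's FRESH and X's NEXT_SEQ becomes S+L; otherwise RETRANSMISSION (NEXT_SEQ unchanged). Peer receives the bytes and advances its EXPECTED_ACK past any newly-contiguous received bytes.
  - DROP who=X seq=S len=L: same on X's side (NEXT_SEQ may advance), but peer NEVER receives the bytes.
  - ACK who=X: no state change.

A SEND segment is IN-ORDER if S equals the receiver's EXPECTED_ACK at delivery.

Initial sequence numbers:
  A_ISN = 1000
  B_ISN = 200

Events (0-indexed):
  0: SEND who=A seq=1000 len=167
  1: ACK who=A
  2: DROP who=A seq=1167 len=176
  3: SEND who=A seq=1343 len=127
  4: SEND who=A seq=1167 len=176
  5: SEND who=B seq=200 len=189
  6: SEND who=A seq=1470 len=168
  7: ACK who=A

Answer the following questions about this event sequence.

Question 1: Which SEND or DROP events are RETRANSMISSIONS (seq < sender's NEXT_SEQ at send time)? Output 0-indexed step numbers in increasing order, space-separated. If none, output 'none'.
Step 0: SEND seq=1000 -> fresh
Step 2: DROP seq=1167 -> fresh
Step 3: SEND seq=1343 -> fresh
Step 4: SEND seq=1167 -> retransmit
Step 5: SEND seq=200 -> fresh
Step 6: SEND seq=1470 -> fresh

Answer: 4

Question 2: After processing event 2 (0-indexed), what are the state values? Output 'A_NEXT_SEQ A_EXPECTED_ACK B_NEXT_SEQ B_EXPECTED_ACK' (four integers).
After event 0: A_seq=1167 A_ack=200 B_seq=200 B_ack=1167
After event 1: A_seq=1167 A_ack=200 B_seq=200 B_ack=1167
After event 2: A_seq=1343 A_ack=200 B_seq=200 B_ack=1167

1343 200 200 1167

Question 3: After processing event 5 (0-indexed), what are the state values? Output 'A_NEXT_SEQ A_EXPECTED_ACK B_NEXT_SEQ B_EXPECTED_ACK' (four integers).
After event 0: A_seq=1167 A_ack=200 B_seq=200 B_ack=1167
After event 1: A_seq=1167 A_ack=200 B_seq=200 B_ack=1167
After event 2: A_seq=1343 A_ack=200 B_seq=200 B_ack=1167
After event 3: A_seq=1470 A_ack=200 B_seq=200 B_ack=1167
After event 4: A_seq=1470 A_ack=200 B_seq=200 B_ack=1470
After event 5: A_seq=1470 A_ack=389 B_seq=389 B_ack=1470

1470 389 389 1470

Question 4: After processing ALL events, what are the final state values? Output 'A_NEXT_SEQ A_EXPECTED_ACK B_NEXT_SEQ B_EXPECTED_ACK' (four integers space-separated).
Answer: 1638 389 389 1638

Derivation:
After event 0: A_seq=1167 A_ack=200 B_seq=200 B_ack=1167
After event 1: A_seq=1167 A_ack=200 B_seq=200 B_ack=1167
After event 2: A_seq=1343 A_ack=200 B_seq=200 B_ack=1167
After event 3: A_seq=1470 A_ack=200 B_seq=200 B_ack=1167
After event 4: A_seq=1470 A_ack=200 B_seq=200 B_ack=1470
After event 5: A_seq=1470 A_ack=389 B_seq=389 B_ack=1470
After event 6: A_seq=1638 A_ack=389 B_seq=389 B_ack=1638
After event 7: A_seq=1638 A_ack=389 B_seq=389 B_ack=1638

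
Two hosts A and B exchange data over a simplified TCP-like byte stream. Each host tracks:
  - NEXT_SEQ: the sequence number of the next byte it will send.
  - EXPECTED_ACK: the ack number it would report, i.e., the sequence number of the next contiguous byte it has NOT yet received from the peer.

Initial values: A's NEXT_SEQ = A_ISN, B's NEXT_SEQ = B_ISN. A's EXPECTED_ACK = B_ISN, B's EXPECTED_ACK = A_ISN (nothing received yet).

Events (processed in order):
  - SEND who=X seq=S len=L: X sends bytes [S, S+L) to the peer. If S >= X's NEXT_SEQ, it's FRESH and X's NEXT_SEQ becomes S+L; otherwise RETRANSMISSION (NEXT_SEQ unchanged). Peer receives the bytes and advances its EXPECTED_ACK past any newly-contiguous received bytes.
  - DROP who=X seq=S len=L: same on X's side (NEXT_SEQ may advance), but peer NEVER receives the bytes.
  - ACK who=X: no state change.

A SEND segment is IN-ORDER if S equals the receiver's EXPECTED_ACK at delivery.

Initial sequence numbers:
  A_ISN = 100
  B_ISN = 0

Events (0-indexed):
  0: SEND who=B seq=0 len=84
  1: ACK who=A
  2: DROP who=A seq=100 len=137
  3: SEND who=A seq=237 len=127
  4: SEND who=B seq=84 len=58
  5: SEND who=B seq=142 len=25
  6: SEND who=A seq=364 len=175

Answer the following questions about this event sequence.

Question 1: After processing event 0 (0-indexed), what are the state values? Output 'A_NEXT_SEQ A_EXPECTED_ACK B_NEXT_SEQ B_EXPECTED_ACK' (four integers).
After event 0: A_seq=100 A_ack=84 B_seq=84 B_ack=100

100 84 84 100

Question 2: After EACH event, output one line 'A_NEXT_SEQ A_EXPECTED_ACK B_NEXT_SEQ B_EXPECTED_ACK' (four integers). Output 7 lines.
100 84 84 100
100 84 84 100
237 84 84 100
364 84 84 100
364 142 142 100
364 167 167 100
539 167 167 100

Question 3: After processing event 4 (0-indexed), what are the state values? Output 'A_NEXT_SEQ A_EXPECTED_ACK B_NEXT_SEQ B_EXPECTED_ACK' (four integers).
After event 0: A_seq=100 A_ack=84 B_seq=84 B_ack=100
After event 1: A_seq=100 A_ack=84 B_seq=84 B_ack=100
After event 2: A_seq=237 A_ack=84 B_seq=84 B_ack=100
After event 3: A_seq=364 A_ack=84 B_seq=84 B_ack=100
After event 4: A_seq=364 A_ack=142 B_seq=142 B_ack=100

364 142 142 100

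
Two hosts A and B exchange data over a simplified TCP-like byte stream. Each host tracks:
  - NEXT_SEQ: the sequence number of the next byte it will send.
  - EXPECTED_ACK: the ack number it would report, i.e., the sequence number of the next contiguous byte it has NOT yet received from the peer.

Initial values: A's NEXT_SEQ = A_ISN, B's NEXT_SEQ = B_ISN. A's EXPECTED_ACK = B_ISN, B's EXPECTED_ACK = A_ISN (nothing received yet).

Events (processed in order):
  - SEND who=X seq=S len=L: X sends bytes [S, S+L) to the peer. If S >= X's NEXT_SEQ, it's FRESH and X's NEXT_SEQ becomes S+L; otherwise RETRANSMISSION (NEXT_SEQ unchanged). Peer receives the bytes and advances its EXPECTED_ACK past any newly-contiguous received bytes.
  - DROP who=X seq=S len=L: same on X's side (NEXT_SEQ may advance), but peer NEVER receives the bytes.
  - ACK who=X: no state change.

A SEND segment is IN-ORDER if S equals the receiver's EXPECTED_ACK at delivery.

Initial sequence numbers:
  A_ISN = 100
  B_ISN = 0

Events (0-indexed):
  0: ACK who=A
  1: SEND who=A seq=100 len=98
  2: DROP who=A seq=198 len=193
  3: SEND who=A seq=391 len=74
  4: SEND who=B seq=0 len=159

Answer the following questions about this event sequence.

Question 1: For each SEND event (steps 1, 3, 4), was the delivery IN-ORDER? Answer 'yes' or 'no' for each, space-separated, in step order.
Step 1: SEND seq=100 -> in-order
Step 3: SEND seq=391 -> out-of-order
Step 4: SEND seq=0 -> in-order

Answer: yes no yes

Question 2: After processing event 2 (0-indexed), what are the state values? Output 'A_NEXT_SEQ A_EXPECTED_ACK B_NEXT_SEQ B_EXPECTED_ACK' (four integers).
After event 0: A_seq=100 A_ack=0 B_seq=0 B_ack=100
After event 1: A_seq=198 A_ack=0 B_seq=0 B_ack=198
After event 2: A_seq=391 A_ack=0 B_seq=0 B_ack=198

391 0 0 198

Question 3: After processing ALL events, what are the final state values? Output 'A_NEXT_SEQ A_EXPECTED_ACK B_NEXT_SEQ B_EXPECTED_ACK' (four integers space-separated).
After event 0: A_seq=100 A_ack=0 B_seq=0 B_ack=100
After event 1: A_seq=198 A_ack=0 B_seq=0 B_ack=198
After event 2: A_seq=391 A_ack=0 B_seq=0 B_ack=198
After event 3: A_seq=465 A_ack=0 B_seq=0 B_ack=198
After event 4: A_seq=465 A_ack=159 B_seq=159 B_ack=198

Answer: 465 159 159 198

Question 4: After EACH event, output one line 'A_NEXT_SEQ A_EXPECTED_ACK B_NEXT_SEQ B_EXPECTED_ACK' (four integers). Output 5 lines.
100 0 0 100
198 0 0 198
391 0 0 198
465 0 0 198
465 159 159 198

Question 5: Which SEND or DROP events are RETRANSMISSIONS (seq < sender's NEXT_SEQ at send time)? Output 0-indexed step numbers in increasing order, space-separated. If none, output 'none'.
Step 1: SEND seq=100 -> fresh
Step 2: DROP seq=198 -> fresh
Step 3: SEND seq=391 -> fresh
Step 4: SEND seq=0 -> fresh

Answer: none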